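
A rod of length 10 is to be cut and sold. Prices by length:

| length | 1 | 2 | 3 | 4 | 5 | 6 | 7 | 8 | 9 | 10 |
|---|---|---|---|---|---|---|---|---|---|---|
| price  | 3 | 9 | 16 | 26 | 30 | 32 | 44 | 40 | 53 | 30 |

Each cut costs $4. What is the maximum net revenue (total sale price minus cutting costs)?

Consider every possible first cut. v[k] is the best of p[i]+v[k−i] over all sellable i≤k, charging 4 whenever i<k.
v[1] = 3
v[2] = 9
v[3] = 16
v[4] = 26
v[5] = 30
v[6] = 32
v[7] = 44
v[8] = 48  (first piece 4, then v[4]=26)
v[9] = 53
v[10] = 56  (first piece 3, then v[7]=44)
One optimal plan: pieces 7 + 3 (1 cut) → $60 − $4 = $56.

56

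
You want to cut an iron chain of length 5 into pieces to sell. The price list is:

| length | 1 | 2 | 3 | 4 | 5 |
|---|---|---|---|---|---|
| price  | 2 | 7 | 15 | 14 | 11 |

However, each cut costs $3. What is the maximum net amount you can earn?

19

Let v[k] be the best obtainable value from length k. For each k, try every first piece i and keep the best of price[i] + v[k−i] minus the 3 cut fee when i<k.
v[1] = 2
v[2] = max(2+2-3, 7+0) = 7
v[3] = max(2+7-3, 7+2-3, 15+0) = 15
v[4] = max(2+15-3, 7+7-3, 15+2-3, 14+0) = 14
v[5] = max(2+14-3, 7+15-3, 15+7-3, 14+2-3, 11+0) = 19
One optimal plan: pieces 3 + 2 (1 cut) → $22 − $3 = $19.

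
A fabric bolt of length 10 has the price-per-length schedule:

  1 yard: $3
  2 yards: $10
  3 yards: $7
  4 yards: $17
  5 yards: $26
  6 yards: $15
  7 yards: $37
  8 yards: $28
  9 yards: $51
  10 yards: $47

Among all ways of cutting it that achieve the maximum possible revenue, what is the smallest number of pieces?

Let r[k] be the best obtainable value from length k. For each k, try every first piece i and keep the best of price[i] + r[k−i].
r[1] = 3
r[2] = 10
r[3] = 13  (first piece 1, then r[2]=10)
r[4] = 20  (first piece 2, then r[2]=10)
r[5] = 26
r[6] = 30  (first piece 2, then r[4]=20)
r[7] = 37
r[8] = 40  (first piece 1, then r[7]=37)
r[9] = 51
r[10] = 54  (first piece 1, then r[9]=51)
Maximum revenue is $54.
Now minimize piece count subject to staying optimal: for each k, pieces[k] = 1 + min over i with p[i]+r[k−i]=r[k] of pieces[k−i].
pieces[7] = 1
pieces[8] = 2
pieces[9] = 1
pieces[10] = 2

2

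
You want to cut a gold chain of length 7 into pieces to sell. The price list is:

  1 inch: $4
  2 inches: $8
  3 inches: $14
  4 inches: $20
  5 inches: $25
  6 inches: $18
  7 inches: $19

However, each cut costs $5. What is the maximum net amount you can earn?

Let net[k] be the best obtainable value from length k. For each k, try every first piece i and keep the best of price[i] + net[k−i] minus the 5 cut fee when i<k.
net[1] = 4
net[2] = 8
net[3] = 14
net[4] = 20
net[5] = 25
net[6] = 24  (first piece 1, then net[5]=25)
net[7] = 29  (first piece 3, then net[4]=20)
One optimal plan: pieces 4 + 3 (1 cut) → $34 − $5 = $29.

29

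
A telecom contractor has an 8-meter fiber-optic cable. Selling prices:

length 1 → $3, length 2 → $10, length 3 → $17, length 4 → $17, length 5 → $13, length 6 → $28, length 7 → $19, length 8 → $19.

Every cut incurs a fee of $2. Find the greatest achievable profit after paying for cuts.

40

Build v[k] bottom-up: v[k] = max over allowed piece i of (p[i] + v[k−i]) − 2 per cut.
v[1] = 3
v[2] = 10
v[3] = 17
v[4] = 18  (first piece 1, then v[3]=17)
v[5] = 25  (first piece 2, then v[3]=17)
v[6] = 32  (first piece 3, then v[3]=17)
v[7] = 33  (first piece 1, then v[6]=32)
v[8] = 40  (first piece 2, then v[6]=32)
One optimal plan: pieces 3 + 3 + 2 (2 cuts) → $44 − $4 = $40.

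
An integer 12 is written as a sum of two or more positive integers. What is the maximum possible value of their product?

81

Fill P[k] for k=2..12: at each k try every first piece i and multiply by the better of (k−i) uncut or P[k−i].
P[2] = 1*max(1,0) = 1*1 = 1
P[3] = 1*max(2,1) = 1*2 = 2
P[4] = 2*max(2,1) = 2*2 = 4
P[5] = 2*max(3,2) = 2*3 = 6
P[6] = 3*max(3,2) = 3*3 = 9
P[7] = 2*max(5,6) = 2*6 = 12
P[8] = 2*max(6,9) = 2*9 = 18
P[9] = 3*max(6,9) = 3*9 = 27
P[10] = 2*max(8,18) = 2*18 = 36
P[11] = 2*max(9,27) = 2*27 = 54
P[12] = 3*max(9,27) = 3*27 = 81
One optimal split: 3 + 3 + 3 + 3; product 3*3*3*3 = 81.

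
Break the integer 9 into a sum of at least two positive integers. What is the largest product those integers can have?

Let g[k] be the best product for length k (with at least one cut). For each first piece i, the rest contributes max(k−i, g[k−i]).
g[2] = 1×max(1,0) = 1×1 = 1
g[3] = 1×max(2,1) = 1×2 = 2
g[4] = 2×max(2,1) = 2×2 = 4
g[5] = 2×max(3,2) = 2×3 = 6
g[6] = 3×max(3,2) = 3×3 = 9
g[7] = 2×max(5,6) = 2×6 = 12
g[8] = 2×max(6,9) = 2×9 = 18
g[9] = 3×max(6,9) = 3×9 = 27
One optimal split: 3 + 3 + 3; product 3×3×3 = 27.

27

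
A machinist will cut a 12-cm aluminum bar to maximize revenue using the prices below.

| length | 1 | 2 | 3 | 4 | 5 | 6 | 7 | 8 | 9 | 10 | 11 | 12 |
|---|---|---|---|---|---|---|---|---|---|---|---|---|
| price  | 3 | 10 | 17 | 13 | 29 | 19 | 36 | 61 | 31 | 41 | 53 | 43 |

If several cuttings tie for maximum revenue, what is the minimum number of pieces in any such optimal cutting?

Let r[k] be the best obtainable value from length k. For each k, try every first piece i and keep the best of price[i] + r[k−i].
r[1] = 3
r[2] = 10
r[3] = 17
r[4] = 20  (first piece 1, then r[3]=17)
r[5] = 29
r[6] = 34  (first piece 3, then r[3]=17)
r[7] = 39  (first piece 2, then r[5]=29)
r[8] = 61
r[9] = 64  (first piece 1, then r[8]=61)
r[10] = 71  (first piece 2, then r[8]=61)
r[11] = 78  (first piece 3, then r[8]=61)
r[12] = 81  (first piece 1, then r[11]=78)
Maximum revenue is $81.
Now minimize piece count subject to staying optimal: for each k, pieces[k] = 1 + min over i with p[i]+r[k−i]=r[k] of pieces[k−i].
pieces[9] = 2
pieces[10] = 2
pieces[11] = 2
pieces[12] = 3

3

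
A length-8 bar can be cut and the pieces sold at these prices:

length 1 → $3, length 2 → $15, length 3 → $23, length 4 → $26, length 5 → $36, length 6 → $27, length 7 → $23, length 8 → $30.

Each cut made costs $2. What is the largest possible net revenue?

Build r[k] bottom-up: r[k] = max over allowed piece i of (p[i] + r[k−i]) − 2 per cut.
r[1] = 3
r[2] = max(3+3-2, 15+0) = 15
r[3] = max(3+15-2, 15+3-2, 23+0) = 23
r[4] = max(3+23-2, 15+15-2, 23+3-2, 26+0) = 28
r[5] = max(3+28-2, 15+23-2, 23+15-2, 26+3-2, 36+0) = 36
r[6] = max(3+36-2, 15+28-2, 23+23-2, 26+15-2, 36+3-2, 27+0) = 44
r[7] = max(3+44-2, 15+36-2, 23+28-2, …, 27+3-2, 23+0) = 49
r[8] = max(3+49-2, 15+44-2, 23+36-2, …, 23+3-2, 30+0) = 57
One optimal plan: pieces 3 + 3 + 2 (2 cuts) → $61 − $4 = $57.

57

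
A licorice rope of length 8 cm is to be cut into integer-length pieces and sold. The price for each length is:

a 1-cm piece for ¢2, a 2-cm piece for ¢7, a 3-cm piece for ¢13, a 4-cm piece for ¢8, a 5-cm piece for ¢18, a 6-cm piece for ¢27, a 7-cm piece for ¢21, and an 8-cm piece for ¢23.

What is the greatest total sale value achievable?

34

Build best[k] bottom-up: best[k] = max over allowed piece i of (p[i] + best[k−i]).
best[1] = 2
best[2] = 7
best[3] = 13
best[4] = 15  (first piece 1, then best[3]=13)
best[5] = 20  (first piece 2, then best[3]=13)
best[6] = 27
best[7] = 29  (first piece 1, then best[6]=27)
best[8] = 34  (first piece 2, then best[6]=27)
One optimal cutting: 6 + 2 → ¢27 + ¢7 = ¢34.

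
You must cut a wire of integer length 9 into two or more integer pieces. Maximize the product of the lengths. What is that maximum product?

Let P[k] be the best product for length k (with at least one cut). For each first piece i, the rest contributes max(k−i, P[k−i]).
P[2] = 1·max(1,0) = 1·1 = 1
P[3] = 1·max(2,1) = 1·2 = 2
P[4] = 2·max(2,1) = 2·2 = 4
P[5] = 2·max(3,2) = 2·3 = 6
P[6] = 3·max(3,2) = 3·3 = 9
P[7] = 2·max(5,6) = 2·6 = 12
P[8] = 2·max(6,9) = 2·9 = 18
P[9] = 3·max(6,9) = 3·9 = 27
One optimal split: 3 + 3 + 3; product 3·3·3 = 27.

27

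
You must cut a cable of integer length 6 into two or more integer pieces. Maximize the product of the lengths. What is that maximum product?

9

Let P[k] be the best product for length k (with at least one cut). For each first piece i, the rest contributes max(k−i, P[k−i]).
P[2] = 1·max(1,0) = 1·1 = 1
P[3] = max(1·2, 2·1) = 2
P[4] = max(1·3, 2·2, 3·1) = 4
P[5] = max(1·4, 2·3, 3·2, 4·1) = 6
P[6] = max(1·6, 2·4, 3·3, 4·2, 5·1) = 9
One optimal split: 3 + 3; product 3·3 = 9.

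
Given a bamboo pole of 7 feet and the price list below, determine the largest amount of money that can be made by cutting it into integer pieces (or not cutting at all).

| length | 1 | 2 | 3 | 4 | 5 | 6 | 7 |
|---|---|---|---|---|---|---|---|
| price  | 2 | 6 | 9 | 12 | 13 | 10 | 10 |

Let r[k] be the best obtainable value from length k. For each k, try every first piece i and keep the best of price[i] + r[k−i].
r[1] = 2
r[2] = 6
r[3] = 9
r[4] = 12  (first piece 2, then r[2]=6)
r[5] = 15  (first piece 2, then r[3]=9)
r[6] = 18  (first piece 2, then r[4]=12)
r[7] = 21  (first piece 2, then r[5]=15)
One optimal cutting: 3 + 2 + 2 → $9 + $6 + $6 = $21.

21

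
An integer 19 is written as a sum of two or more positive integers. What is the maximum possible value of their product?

Let f[k] be the best product for length k (with at least one cut). For each first piece i, the rest contributes max(k−i, f[k−i]).
f[2] = 1×max(1,0) = 1×1 = 1
f[3] = 1×max(2,1) = 1×2 = 2
f[4] = 2×max(2,1) = 2×2 = 4
f[5] = 2×max(3,2) = 2×3 = 6
f[6] = 3×max(3,2) = 3×3 = 9
f[7] = 2×max(5,6) = 2×6 = 12
f[8] = 2×max(6,9) = 2×9 = 18
f[9] = 3×max(6,9) = 3×9 = 27
f[10] = 2×max(8,18) = 2×18 = 36
f[11] = 2×max(9,27) = 2×27 = 54
f[12] = 3×max(9,27) = 3×27 = 81
f[13] = 2×max(11,54) = 2×54 = 108
f[14] = 2×max(12,81) = 2×81 = 162
f[15] = 3×max(12,81) = 3×81 = 243
f[16] = 2×max(14,162) = 2×162 = 324
f[17] = 2×max(15,243) = 2×243 = 486
f[18] = 3×max(15,243) = 3×243 = 729
f[19] = 2×max(17,486) = 2×486 = 972
One optimal split: 3 + 3 + 3 + 3 + 3 + 2 + 2; product 3×3×3×3×3×2×2 = 972.

972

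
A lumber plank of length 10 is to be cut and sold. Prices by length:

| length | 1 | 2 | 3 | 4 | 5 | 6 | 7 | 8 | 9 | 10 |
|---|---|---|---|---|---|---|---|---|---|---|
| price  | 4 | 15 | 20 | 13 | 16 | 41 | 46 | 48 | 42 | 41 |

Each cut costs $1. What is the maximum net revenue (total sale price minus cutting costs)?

Let v[k] be the best obtainable value from length k. For each k, try every first piece i and keep the best of price[i] + v[k−i] minus the 1 cut fee when i<k.
v[1] = 4
v[2] = 15
v[3] = 20
v[4] = 29  (first piece 2, then v[2]=15)
v[5] = 34  (first piece 2, then v[3]=20)
v[6] = 43  (first piece 2, then v[4]=29)
v[7] = 48  (first piece 2, then v[5]=34)
v[8] = 57  (first piece 2, then v[6]=43)
v[9] = 62  (first piece 2, then v[7]=48)
v[10] = 71  (first piece 2, then v[8]=57)
One optimal plan: pieces 2 + 2 + 2 + 2 + 2 (4 cuts) → $75 − $4 = $71.

71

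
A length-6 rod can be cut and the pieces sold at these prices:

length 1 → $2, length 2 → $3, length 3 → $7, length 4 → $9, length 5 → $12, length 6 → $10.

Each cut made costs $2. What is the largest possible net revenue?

Let v[k] be the best obtainable value from length k. For each k, try every first piece i and keep the best of price[i] + v[k−i] minus the 2 cut fee when i<k.
v[1] = 2
v[2] = max(2+2-2, 3+0) = 3
v[3] = max(2+3-2, 3+2-2, 7+0) = 7
v[4] = max(2+7-2, 3+3-2, 7+2-2, 9+0) = 9
v[5] = max(2+9-2, 3+7-2, 7+3-2, 9+2-2, 12+0) = 12
v[6] = max(2+12-2, 3+9-2, 7+7-2, 9+3-2, 12+2-2, 10+0) = 12
One optimal plan: pieces 5 + 1 (1 cut) → $14 − $2 = $12.

12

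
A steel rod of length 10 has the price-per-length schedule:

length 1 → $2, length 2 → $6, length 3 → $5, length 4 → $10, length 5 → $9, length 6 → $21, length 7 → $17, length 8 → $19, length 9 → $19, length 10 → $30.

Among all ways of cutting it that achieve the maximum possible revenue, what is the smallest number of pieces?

Let r[k] be the best obtainable value from length k. For each k, try every first piece i and keep the best of price[i] + r[k−i].
r[1] = 2
r[2] = max(2+2, 6+0) = 6
r[3] = max(2+6, 6+2, 5+0) = 8
r[4] = max(2+8, 6+6, 5+2, 10+0) = 12
r[5] = max(2+12, 6+8, 5+6, 10+2, 9+0) = 14
r[6] = max(2+14, 6+12, 5+8, 10+6, 9+2, 21+0) = 21
r[7] = max(2+21, 6+14, 5+12, …, 21+2, 17+0) = 23
r[8] = max(2+23, 6+21, 5+14, …, 17+2, 19+0) = 27
r[9] = max(2+27, 6+23, 5+21, …, 19+2, 19+0) = 29
r[10] = max(2+29, 6+27, 5+23, …, 19+2, 30+0) = 33
Maximum revenue is $33.
Now minimize piece count subject to staying optimal: for each k, pieces[k] = 1 + min over i with p[i]+r[k−i]=r[k] of pieces[k−i].
pieces[7] = 2
pieces[8] = 2
pieces[9] = 3
pieces[10] = 3

3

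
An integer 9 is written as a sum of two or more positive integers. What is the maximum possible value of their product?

27

Fill prod[k] for k=2..9: at each k try every first piece i and multiply by the better of (k−i) uncut or prod[k−i].
prod[2] = 1*max(1,0) = 1*1 = 1
prod[3] = 1*max(2,1) = 1*2 = 2
prod[4] = 2*max(2,1) = 2*2 = 4
prod[5] = 2*max(3,2) = 2*3 = 6
prod[6] = 3*max(3,2) = 3*3 = 9
prod[7] = 2*max(5,6) = 2*6 = 12
prod[8] = 2*max(6,9) = 2*9 = 18
prod[9] = 3*max(6,9) = 3*9 = 27
One optimal split: 3 + 3 + 3; product 3*3*3 = 27.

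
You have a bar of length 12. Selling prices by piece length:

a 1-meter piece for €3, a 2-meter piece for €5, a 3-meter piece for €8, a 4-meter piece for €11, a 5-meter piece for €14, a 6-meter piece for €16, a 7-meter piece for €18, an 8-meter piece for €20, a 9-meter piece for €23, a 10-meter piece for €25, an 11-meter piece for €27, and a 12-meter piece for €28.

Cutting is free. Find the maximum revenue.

Build R[k] bottom-up: R[k] = max over allowed piece i of (p[i] + R[k−i]).
R[1] = 3
R[2] = max(3+3, 5+0) = 6
R[3] = max(3+6, 5+3, 8+0) = 9
R[4] = max(3+9, 5+6, 8+3, 11+0) = 12
R[5] = max(3+12, 5+9, 8+6, 11+3, 14+0) = 15
R[6] = max(3+15, 5+12, 8+9, 11+6, 14+3, 16+0) = 18
R[7] = max(3+18, 5+15, 8+12, …, 16+3, 18+0) = 21
R[8] = max(3+21, 5+18, 8+15, …, 18+3, 20+0) = 24
R[9] = max(3+24, 5+21, 8+18, …, 20+3, 23+0) = 27
R[10] = max(3+27, 5+24, 8+21, …, 23+3, 25+0) = 30
R[11] = max(3+30, 5+27, 8+24, …, 25+3, 27+0) = 33
R[12] = max(3+33, 5+30, 8+27, …, 27+3, 28+0) = 36
One optimal cutting: 1 + 1 + 1 + 1 + 1 + 1 + 1 + 1 + 1 + 1 + 1 + 1 → €3 + €3 + €3 + €3 + €3 + €3 + €3 + €3 + €3 + €3 + €3 + €3 = €36.

36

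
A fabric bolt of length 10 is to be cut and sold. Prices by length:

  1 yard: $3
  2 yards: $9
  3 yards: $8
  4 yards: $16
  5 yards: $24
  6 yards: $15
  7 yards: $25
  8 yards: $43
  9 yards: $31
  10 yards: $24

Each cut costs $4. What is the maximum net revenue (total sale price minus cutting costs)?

Build net[k] bottom-up: net[k] = max over allowed piece i of (p[i] + net[k−i]) − 4 per cut.
net[1] = 3
net[2] = max(3+3-4, 9+0) = 9
net[3] = max(3+9-4, 9+3-4, 8+0) = 8
net[4] = max(3+8-4, 9+9-4, 8+3-4, 16+0) = 16
net[5] = max(3+16-4, 9+8-4, 8+9-4, 16+3-4, 24+0) = 24
net[6] = max(3+24-4, 9+16-4, 8+8-4, 16+9-4, 24+3-4, 15+0) = 23
net[7] = max(3+23-4, 9+24-4, 8+16-4, …, 15+3-4, 25+0) = 29
net[8] = max(3+29-4, 9+23-4, 8+24-4, …, 25+3-4, 43+0) = 43
net[9] = max(3+43-4, 9+29-4, 8+23-4, …, 43+3-4, 31+0) = 42
net[10] = max(3+42-4, 9+43-4, 8+29-4, …, 31+3-4, 24+0) = 48
One optimal plan: pieces 8 + 2 (1 cut) → $52 − $4 = $48.

48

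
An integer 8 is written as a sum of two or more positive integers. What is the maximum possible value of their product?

Let g[k] be the best product for length k (with at least one cut). For each first piece i, the rest contributes max(k−i, g[k−i]).
g[2] = 1×max(1,0) = 1×1 = 1
g[3] = 1×max(2,1) = 1×2 = 2
g[4] = 2×max(2,1) = 2×2 = 4
g[5] = 2×max(3,2) = 2×3 = 6
g[6] = 3×max(3,2) = 3×3 = 9
g[7] = 2×max(5,6) = 2×6 = 12
g[8] = 2×max(6,9) = 2×9 = 18
One optimal split: 3 + 3 + 2; product 3×3×2 = 18.

18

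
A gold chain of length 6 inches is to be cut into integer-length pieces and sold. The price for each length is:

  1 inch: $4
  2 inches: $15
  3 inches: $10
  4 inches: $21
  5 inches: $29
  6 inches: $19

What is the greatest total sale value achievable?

Build best[k] bottom-up: best[k] = max over allowed piece i of (p[i] + best[k−i]).
best[1] = 4
best[2] = max(4+4, 15+0) = 15
best[3] = max(4+15, 15+4, 10+0) = 19
best[4] = max(4+19, 15+15, 10+4, 21+0) = 30
best[5] = max(4+30, 15+19, 10+15, 21+4, 29+0) = 34
best[6] = max(4+34, 15+30, 10+19, 21+15, 29+4, 19+0) = 45
One optimal cutting: 2 + 2 + 2 → $15 + $15 + $15 = $45.

45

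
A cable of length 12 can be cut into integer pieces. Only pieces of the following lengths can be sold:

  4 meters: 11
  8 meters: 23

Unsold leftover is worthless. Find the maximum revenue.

34

Build r[k] bottom-up: r[k] = max over allowed piece i of (p[i] + r[k−i]).
r[1] = 0
r[2] = 0
r[3] = 0
r[4] = 11
r[5] = 11
r[6] = 11
r[7] = 11
r[8] = max(11+11, 23+0) = 23
r[9] = max(11+11, 23+0) = 23
r[10] = max(11+11, 23+0) = 23
r[11] = max(11+11, 23+0) = 23
r[12] = max(11+23, 23+11) = 34
One optimal cutting: 8 + 4 → 34.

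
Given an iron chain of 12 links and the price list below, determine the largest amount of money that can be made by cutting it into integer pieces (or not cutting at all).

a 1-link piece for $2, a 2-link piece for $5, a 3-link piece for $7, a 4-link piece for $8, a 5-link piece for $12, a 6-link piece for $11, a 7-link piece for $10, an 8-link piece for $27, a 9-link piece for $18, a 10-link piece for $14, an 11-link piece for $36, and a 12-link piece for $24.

38

Build best[k] bottom-up: best[k] = max over allowed piece i of (p[i] + best[k−i]).
best[1] = 2
best[2] = max(2+2, 5+0) = 5
best[3] = max(2+5, 5+2, 7+0) = 7
best[4] = max(2+7, 5+5, 7+2, 8+0) = 10
best[5] = max(2+10, 5+7, 7+5, 8+2, 12+0) = 12
best[6] = max(2+12, 5+10, 7+7, 8+5, 12+2, 11+0) = 15
best[7] = max(2+15, 5+12, 7+10, …, 11+2, 10+0) = 17
best[8] = max(2+17, 5+15, 7+12, …, 10+2, 27+0) = 27
best[9] = max(2+27, 5+17, 7+15, …, 27+2, 18+0) = 29
best[10] = max(2+29, 5+27, 7+17, …, 18+2, 14+0) = 32
best[11] = max(2+32, 5+29, 7+27, …, 14+2, 36+0) = 36
best[12] = max(2+36, 5+32, 7+29, …, 36+2, 24+0) = 38
One optimal cutting: 11 + 1 → $36 + $2 = $38.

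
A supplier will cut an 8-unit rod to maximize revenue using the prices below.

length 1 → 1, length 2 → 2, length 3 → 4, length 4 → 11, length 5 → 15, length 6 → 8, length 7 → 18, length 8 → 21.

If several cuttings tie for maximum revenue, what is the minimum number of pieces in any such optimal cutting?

2

Build r[k] bottom-up: r[k] = max over allowed piece i of (p[i] + r[k−i]).
r[1] = 1
r[2] = 2  (first piece 1, then r[1]=1)
r[3] = 4
r[4] = 11
r[5] = 15
r[6] = 16  (first piece 1, then r[5]=15)
r[7] = 18
r[8] = 22  (first piece 4, then r[4]=11)
Maximum revenue is 22.
Now minimize piece count subject to staying optimal: for each k, pieces[k] = 1 + min over i with p[i]+r[k−i]=r[k] of pieces[k−i].
pieces[5] = 1
pieces[6] = 2
pieces[7] = 1
pieces[8] = 2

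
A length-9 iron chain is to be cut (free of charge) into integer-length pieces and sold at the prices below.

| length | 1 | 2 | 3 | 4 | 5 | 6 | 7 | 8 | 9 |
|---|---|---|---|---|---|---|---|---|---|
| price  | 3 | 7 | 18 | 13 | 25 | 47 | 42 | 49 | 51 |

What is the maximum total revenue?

65

Consider every possible first cut. v[k] is the best of p[i]+v[k−i] over all sellable i≤k.
v[1] = 3
v[2] = max(3+3, 7+0) = 7
v[3] = max(3+7, 7+3, 18+0) = 18
v[4] = max(3+18, 7+7, 18+3, 13+0) = 21
v[5] = max(3+21, 7+18, 18+7, 13+3, 25+0) = 25
v[6] = max(3+25, 7+21, 18+18, 13+7, 25+3, 47+0) = 47
v[7] = max(3+47, 7+25, 18+21, …, 47+3, 42+0) = 50
v[8] = max(3+50, 7+47, 18+25, …, 42+3, 49+0) = 54
v[9] = max(3+54, 7+50, 18+47, …, 49+3, 51+0) = 65
One optimal cutting: 6 + 3 → $47 + $18 = $65.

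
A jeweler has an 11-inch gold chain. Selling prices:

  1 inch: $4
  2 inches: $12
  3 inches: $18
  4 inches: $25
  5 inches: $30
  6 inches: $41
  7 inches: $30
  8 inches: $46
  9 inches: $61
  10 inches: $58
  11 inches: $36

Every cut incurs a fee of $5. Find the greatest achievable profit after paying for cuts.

68

Consider every possible first cut. net[k] is the best of p[i]+net[k−i] over all sellable i≤k, charging 5 whenever i<k.
net[1] = 4
net[2] = max(4+4-5, 12+0) = 12
net[3] = max(4+12-5, 12+4-5, 18+0) = 18
net[4] = max(4+18-5, 12+12-5, 18+4-5, 25+0) = 25
net[5] = max(4+25-5, 12+18-5, 18+12-5, 25+4-5, 30+0) = 30
net[6] = max(4+30-5, 12+25-5, 18+18-5, 25+12-5, 30+4-5, 41+0) = 41
net[7] = max(4+41-5, 12+30-5, 18+25-5, …, 41+4-5, 30+0) = 40
net[8] = max(4+40-5, 12+41-5, 18+30-5, …, 30+4-5, 46+0) = 48
net[9] = max(4+48-5, 12+40-5, 18+41-5, …, 46+4-5, 61+0) = 61
net[10] = max(4+61-5, 12+48-5, 18+40-5, …, 61+4-5, 58+0) = 61
net[11] = max(4+61-5, 12+61-5, 18+48-5, …, 58+4-5, 36+0) = 68
One optimal plan: pieces 9 + 2 (1 cut) → $73 − $5 = $68.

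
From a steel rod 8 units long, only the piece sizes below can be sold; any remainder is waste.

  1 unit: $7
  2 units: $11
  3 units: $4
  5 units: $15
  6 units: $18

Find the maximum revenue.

56

Consider every possible first cut. f[k] is the best of p[i]+f[k−i] over all sellable i≤k.
f[1] = 7
f[2] = max(7+7, 11+0) = 14
f[3] = max(7+14, 11+7, 4+0) = 21
f[4] = max(7+21, 11+14, 4+7) = 28
f[5] = max(7+28, 11+21, 4+14, 15+0) = 35
f[6] = max(7+35, 11+28, 4+21, 15+7, 18+0) = 42
f[7] = max(7+42, 11+35, 4+28, 15+14, 18+7) = 49
f[8] = max(7+49, 11+42, 4+35, 15+21, 18+14) = 56
One optimal cutting: 1 + 1 + 1 + 1 + 1 + 1 + 1 + 1 → $56.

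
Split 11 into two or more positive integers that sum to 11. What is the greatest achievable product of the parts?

Let prod[k] be the best product for length k (with at least one cut). For each first piece i, the rest contributes max(k−i, prod[k−i]).
prod[2] = 1·max(1,0) = 1·1 = 1
prod[3] = max(1·2, 2·1) = 2
prod[4] = max(1·3, 2·2, 3·1) = 4
prod[5] = max(1·4, 2·3, 3·2, 4·1) = 6
prod[6] = max(1·6, 2·4, 3·3, 4·2, 5·1) = 9
prod[7] = max(1·9, 2·6, 3·4, 4·3, 5·2, 6·1) = 12
prod[8] = max(1·12, 2·9, 3·6, …, 6·2, 7·1) = 18
prod[9] = max(1·18, 2·12, 3·9, …, 7·2, 8·1) = 27
prod[10] = max(1·27, 2·18, 3·12, …, 8·2, 9·1) = 36
prod[11] = max(1·36, 2·27, 3·18, …, 9·2, 10·1) = 54
One optimal split: 3 + 3 + 3 + 2; product 3·3·3·2 = 54.

54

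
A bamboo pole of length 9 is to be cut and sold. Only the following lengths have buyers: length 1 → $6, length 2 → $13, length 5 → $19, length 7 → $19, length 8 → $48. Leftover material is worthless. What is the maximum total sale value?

Let best[k] be the best obtainable value from length k. For each k, try every first piece i and keep the best of price[i] + best[k−i].
best[1] = 6
best[2] = max(6+6, 13+0) = 13
best[3] = max(6+13, 13+6) = 19
best[4] = max(6+19, 13+13) = 26
best[5] = max(6+26, 13+19, 19+0) = 32
best[6] = max(6+32, 13+26, 19+6) = 39
best[7] = max(6+39, 13+32, 19+13, 19+0) = 45
best[8] = max(6+45, 13+39, 19+19, 19+6, 48+0) = 52
best[9] = max(6+52, 13+45, 19+26, 19+13, 48+6) = 58
One optimal cutting: 2 + 2 + 2 + 2 + 1 → $58.

58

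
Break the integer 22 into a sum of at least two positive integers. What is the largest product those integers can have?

2916

Fill f[k] for k=2..22: at each k try every first piece i and multiply by the better of (k−i) uncut or f[k−i].
f[2] = 1·max(1,0) = 1·1 = 1
f[3] = max(1·2, 2·1) = 2
f[4] = max(1·3, 2·2, 3·1) = 4
f[5] = max(1·4, 2·3, 3·2, 4·1) = 6
f[6] = max(1·6, 2·4, 3·3, 4·2, 5·1) = 9
f[7] = max(1·9, 2·6, 3·4, 4·3, 5·2, 6·1) = 12
f[8] = max(1·12, 2·9, 3·6, …, 6·2, 7·1) = 18
f[9] = max(1·18, 2·12, 3·9, …, 7·2, 8·1) = 27
f[10] = max(1·27, 2·18, 3·12, …, 8·2, 9·1) = 36
f[11] = max(1·36, 2·27, 3·18, …, 9·2, 10·1) = 54
f[12] = max(1·54, 2·36, 3·27, …, 10·2, 11·1) = 81
f[13] = max(1·81, 2·54, 3·36, …, 11·2, 12·1) = 108
f[14] = max(1·108, 2·81, 3·54, …, 12·2, 13·1) = 162
f[15] = max(1·162, 2·108, 3·81, …, 13·2, 14·1) = 243
f[16] = max(1·243, 2·162, 3·108, …, 14·2, 15·1) = 324
f[17] = max(1·324, 2·243, 3·162, …, 15·2, 16·1) = 486
f[18] = max(1·486, 2·324, 3·243, …, 16·2, 17·1) = 729
f[19] = max(1·729, 2·486, 3·324, …, 17·2, 18·1) = 972
f[20] = max(1·972, 2·729, 3·486, …, 18·2, 19·1) = 1458
f[21] = max(1·1458, 2·972, 3·729, …, 19·2, 20·1) = 2187
f[22] = max(1·2187, 2·1458, 3·972, …, 20·2, 21·1) = 2916
One optimal split: 3 + 3 + 3 + 3 + 3 + 3 + 2 + 2; product 3·3·3·3·3·3·2·2 = 2916.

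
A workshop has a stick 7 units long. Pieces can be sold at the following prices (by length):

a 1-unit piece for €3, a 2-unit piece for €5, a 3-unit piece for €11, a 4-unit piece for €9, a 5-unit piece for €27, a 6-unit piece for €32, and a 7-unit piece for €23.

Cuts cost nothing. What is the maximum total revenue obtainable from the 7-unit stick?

Consider every possible first cut. R[k] is the best of p[i]+R[k−i] over all sellable i≤k.
R[1] = 3
R[2] = 6  (first piece 1, then R[1]=3)
R[3] = 11
R[4] = 14  (first piece 1, then R[3]=11)
R[5] = 27
R[6] = 32
R[7] = 35  (first piece 1, then R[6]=32)
One optimal cutting: 6 + 1 → €32 + €3 = €35.

35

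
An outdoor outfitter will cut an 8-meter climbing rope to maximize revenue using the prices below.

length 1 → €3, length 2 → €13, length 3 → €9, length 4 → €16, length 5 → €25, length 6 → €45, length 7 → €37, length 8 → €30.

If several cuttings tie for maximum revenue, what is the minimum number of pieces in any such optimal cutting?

2

Consider every possible first cut. r[k] is the best of p[i]+r[k−i] over all sellable i≤k.
r[1] = 3
r[2] = max(3+3, 13+0) = 13
r[3] = max(3+13, 13+3, 9+0) = 16
r[4] = max(3+16, 13+13, 9+3, 16+0) = 26
r[5] = max(3+26, 13+16, 9+13, 16+3, 25+0) = 29
r[6] = max(3+29, 13+26, 9+16, 16+13, 25+3, 45+0) = 45
r[7] = max(3+45, 13+29, 9+26, …, 45+3, 37+0) = 48
r[8] = max(3+48, 13+45, 9+29, …, 37+3, 30+0) = 58
Maximum revenue is €58.
Now minimize piece count subject to staying optimal: for each k, pieces[k] = 1 + min over i with p[i]+r[k−i]=r[k] of pieces[k−i].
pieces[5] = 3
pieces[6] = 1
pieces[7] = 2
pieces[8] = 2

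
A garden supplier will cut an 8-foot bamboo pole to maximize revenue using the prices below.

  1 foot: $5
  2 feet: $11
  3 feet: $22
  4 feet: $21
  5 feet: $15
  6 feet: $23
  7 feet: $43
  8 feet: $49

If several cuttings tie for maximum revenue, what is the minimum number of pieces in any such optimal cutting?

3

Build r[k] bottom-up: r[k] = max over allowed piece i of (p[i] + r[k−i]).
r[1] = 5
r[2] = max(5+5, 11+0) = 11
r[3] = max(5+11, 11+5, 22+0) = 22
r[4] = max(5+22, 11+11, 22+5, 21+0) = 27
r[5] = max(5+27, 11+22, 22+11, 21+5, 15+0) = 33
r[6] = max(5+33, 11+27, 22+22, 21+11, 15+5, 23+0) = 44
r[7] = max(5+44, 11+33, 22+27, …, 23+5, 43+0) = 49
r[8] = max(5+49, 11+44, 22+33, …, 43+5, 49+0) = 55
Maximum revenue is $55.
Now minimize piece count subject to staying optimal: for each k, pieces[k] = 1 + min over i with p[i]+r[k−i]=r[k] of pieces[k−i].
pieces[5] = 2
pieces[6] = 2
pieces[7] = 3
pieces[8] = 3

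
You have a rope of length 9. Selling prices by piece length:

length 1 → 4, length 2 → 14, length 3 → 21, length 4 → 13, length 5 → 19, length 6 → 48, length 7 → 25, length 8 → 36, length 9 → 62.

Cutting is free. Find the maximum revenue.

Let best[k] be the best obtainable value from length k. For each k, try every first piece i and keep the best of price[i] + best[k−i].
best[1] = 4
best[2] = 14
best[3] = 21
best[4] = 28  (first piece 2, then best[2]=14)
best[5] = 35  (first piece 2, then best[3]=21)
best[6] = 48
best[7] = 52  (first piece 1, then best[6]=48)
best[8] = 62  (first piece 2, then best[6]=48)
best[9] = 69  (first piece 3, then best[6]=48)
One optimal cutting: 6 + 3 → 48 + 21 = 69.

69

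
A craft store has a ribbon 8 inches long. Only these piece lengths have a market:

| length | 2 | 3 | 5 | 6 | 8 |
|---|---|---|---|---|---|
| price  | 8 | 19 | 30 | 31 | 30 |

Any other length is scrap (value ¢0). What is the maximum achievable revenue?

Let r[k] be the best obtainable value from length k. For each k, try every first piece i and keep the best of price[i] + r[k−i].
r[1] = 0
r[2] = 8
r[3] = max(8+0, 19+0) = 19
r[4] = max(8+8, 19+0) = 19
r[5] = max(8+19, 19+8, 30+0) = 30
r[6] = max(8+19, 19+19, 30+0, 31+0) = 38
r[7] = max(8+30, 19+19, 30+8, 31+0) = 38
r[8] = max(8+38, 19+30, 30+19, 31+8, 30+0) = 49
One optimal cutting: 5 + 3 → ¢49.

49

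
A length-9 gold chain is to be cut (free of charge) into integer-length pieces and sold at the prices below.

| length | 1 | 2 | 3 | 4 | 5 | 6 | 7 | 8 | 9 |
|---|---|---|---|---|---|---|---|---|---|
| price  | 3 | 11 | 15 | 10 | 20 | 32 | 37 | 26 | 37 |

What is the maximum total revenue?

48

Build r[k] bottom-up: r[k] = max over allowed piece i of (p[i] + r[k−i]).
r[1] = 3
r[2] = 11
r[3] = 15
r[4] = 22  (first piece 2, then r[2]=11)
r[5] = 26  (first piece 2, then r[3]=15)
r[6] = 33  (first piece 2, then r[4]=22)
r[7] = 37  (first piece 2, then r[5]=26)
r[8] = 44  (first piece 2, then r[6]=33)
r[9] = 48  (first piece 2, then r[7]=37)
One optimal cutting: 3 + 2 + 2 + 2 → $15 + $11 + $11 + $11 = $48.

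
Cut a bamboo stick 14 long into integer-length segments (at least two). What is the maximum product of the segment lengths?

162

Define f[k] = max over 1≤i<k of i · max(k−i, f[k−i]); the inner max lets the remainder stay uncut if that's better.
f[2] = 1×max(1,0) = 1×1 = 1
f[3] = max(1×2, 2×1) = 2
f[4] = max(1×3, 2×2, 3×1) = 4
f[5] = max(1×4, 2×3, 3×2, 4×1) = 6
f[6] = max(1×6, 2×4, 3×3, 4×2, 5×1) = 9
f[7] = max(1×9, 2×6, 3×4, 4×3, 5×2, 6×1) = 12
f[8] = max(1×12, 2×9, 3×6, …, 6×2, 7×1) = 18
f[9] = max(1×18, 2×12, 3×9, …, 7×2, 8×1) = 27
f[10] = max(1×27, 2×18, 3×12, …, 8×2, 9×1) = 36
f[11] = max(1×36, 2×27, 3×18, …, 9×2, 10×1) = 54
f[12] = max(1×54, 2×36, 3×27, …, 10×2, 11×1) = 81
f[13] = max(1×81, 2×54, 3×36, …, 11×2, 12×1) = 108
f[14] = max(1×108, 2×81, 3×54, …, 12×2, 13×1) = 162
One optimal split: 3 + 3 + 3 + 3 + 2; product 3×3×3×3×2 = 162.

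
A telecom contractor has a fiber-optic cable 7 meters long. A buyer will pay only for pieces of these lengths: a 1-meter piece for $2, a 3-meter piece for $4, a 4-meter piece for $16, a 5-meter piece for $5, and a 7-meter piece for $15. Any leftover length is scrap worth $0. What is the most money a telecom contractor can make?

Consider every possible first cut. f[k] is the best of p[i]+f[k−i] over all sellable i≤k.
f[1] = 2
f[2] = 4  (first piece 1, then f[1]=2)
f[3] = max(2+4, 4+0) = 6
f[4] = max(2+6, 4+2, 16+0) = 16
f[5] = max(2+16, 4+4, 16+2, 5+0) = 18
f[6] = max(2+18, 4+6, 16+4, 5+2) = 20
f[7] = max(2+20, 4+16, 16+6, 5+4, 15+0) = 22
One optimal cutting: 4 + 1 + 1 + 1 → $22.

22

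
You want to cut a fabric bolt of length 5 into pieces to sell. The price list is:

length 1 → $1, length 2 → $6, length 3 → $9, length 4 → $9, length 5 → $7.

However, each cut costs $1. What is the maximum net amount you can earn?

14

Let net[k] be the best obtainable value from length k. For each k, try every first piece i and keep the best of price[i] + net[k−i] minus the 1 cut fee when i<k.
net[1] = 1
net[2] = max(1+1-1, 6+0) = 6
net[3] = max(1+6-1, 6+1-1, 9+0) = 9
net[4] = max(1+9-1, 6+6-1, 9+1-1, 9+0) = 11
net[5] = max(1+11-1, 6+9-1, 9+6-1, 9+1-1, 7+0) = 14
One optimal plan: pieces 3 + 2 (1 cut) → $15 − $1 = $14.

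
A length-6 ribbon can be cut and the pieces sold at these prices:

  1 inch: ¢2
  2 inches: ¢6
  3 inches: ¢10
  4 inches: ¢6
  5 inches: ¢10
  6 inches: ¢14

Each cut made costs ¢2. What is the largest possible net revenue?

Build net[k] bottom-up: net[k] = max over allowed piece i of (p[i] + net[k−i]) − 2 per cut.
net[1] = 2
net[2] = 6
net[3] = 10
net[4] = 10  (first piece 1, then net[3]=10)
net[5] = 14  (first piece 2, then net[3]=10)
net[6] = 18  (first piece 3, then net[3]=10)
One optimal plan: pieces 3 + 3 (1 cut) → ¢20 − ¢2 = ¢18.

18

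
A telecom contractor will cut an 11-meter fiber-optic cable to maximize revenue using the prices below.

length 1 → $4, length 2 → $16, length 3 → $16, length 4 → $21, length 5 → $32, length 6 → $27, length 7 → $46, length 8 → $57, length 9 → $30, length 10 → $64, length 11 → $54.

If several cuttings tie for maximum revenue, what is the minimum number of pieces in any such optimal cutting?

Let r[k] be the best obtainable value from length k. For each k, try every first piece i and keep the best of price[i] + r[k−i].
r[1] = 4
r[2] = 16
r[3] = 20  (first piece 1, then r[2]=16)
r[4] = 32  (first piece 2, then r[2]=16)
r[5] = 36  (first piece 1, then r[4]=32)
r[6] = 48  (first piece 2, then r[4]=32)
r[7] = 52  (first piece 1, then r[6]=48)
r[8] = 64  (first piece 2, then r[6]=48)
r[9] = 68  (first piece 1, then r[8]=64)
r[10] = 80  (first piece 2, then r[8]=64)
r[11] = 84  (first piece 1, then r[10]=80)
Maximum revenue is $84.
Now minimize piece count subject to staying optimal: for each k, pieces[k] = 1 + min over i with p[i]+r[k−i]=r[k] of pieces[k−i].
pieces[8] = 4
pieces[9] = 5
pieces[10] = 5
pieces[11] = 6

6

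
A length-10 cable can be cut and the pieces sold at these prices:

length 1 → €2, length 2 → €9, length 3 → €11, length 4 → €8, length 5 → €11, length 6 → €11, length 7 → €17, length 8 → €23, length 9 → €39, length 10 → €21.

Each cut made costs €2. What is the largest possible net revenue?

Consider every possible first cut. r[k] is the best of p[i]+r[k−i] over all sellable i≤k, charging 2 whenever i<k.
r[1] = 2
r[2] = 9
r[3] = 11
r[4] = 16  (first piece 2, then r[2]=9)
r[5] = 18  (first piece 2, then r[3]=11)
r[6] = 23  (first piece 2, then r[4]=16)
r[7] = 25  (first piece 2, then r[5]=18)
r[8] = 30  (first piece 2, then r[6]=23)
r[9] = 39
r[10] = 39  (first piece 1, then r[9]=39)
One optimal plan: pieces 9 + 1 (1 cut) → €41 − €2 = €39.

39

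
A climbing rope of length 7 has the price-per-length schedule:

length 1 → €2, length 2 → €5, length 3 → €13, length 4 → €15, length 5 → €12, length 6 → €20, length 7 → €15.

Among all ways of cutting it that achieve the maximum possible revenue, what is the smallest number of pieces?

Build r[k] bottom-up: r[k] = max over allowed piece i of (p[i] + r[k−i]).
r[1] = 2
r[2] = 5
r[3] = 13
r[4] = 15  (first piece 1, then r[3]=13)
r[5] = 18  (first piece 2, then r[3]=13)
r[6] = 26  (first piece 3, then r[3]=13)
r[7] = 28  (first piece 1, then r[6]=26)
Maximum revenue is €28.
Now minimize piece count subject to staying optimal: for each k, pieces[k] = 1 + min over i with p[i]+r[k−i]=r[k] of pieces[k−i].
pieces[4] = 1
pieces[5] = 2
pieces[6] = 2
pieces[7] = 2

2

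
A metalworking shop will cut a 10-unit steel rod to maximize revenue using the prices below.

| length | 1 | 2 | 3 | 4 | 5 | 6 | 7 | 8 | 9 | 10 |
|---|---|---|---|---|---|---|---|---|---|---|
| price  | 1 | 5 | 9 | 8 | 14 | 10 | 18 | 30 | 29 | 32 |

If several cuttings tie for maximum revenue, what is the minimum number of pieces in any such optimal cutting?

2

Build r[k] bottom-up: r[k] = max over allowed piece i of (p[i] + r[k−i]).
r[1] = 1
r[2] = 5
r[3] = 9
r[4] = 10  (first piece 1, then r[3]=9)
r[5] = 14  (first piece 2, then r[3]=9)
r[6] = 18  (first piece 3, then r[3]=9)
r[7] = 19  (first piece 1, then r[6]=18)
r[8] = 30
r[9] = 31  (first piece 1, then r[8]=30)
r[10] = 35  (first piece 2, then r[8]=30)
Maximum revenue is $35.
Now minimize piece count subject to staying optimal: for each k, pieces[k] = 1 + min over i with p[i]+r[k−i]=r[k] of pieces[k−i].
pieces[7] = 2
pieces[8] = 1
pieces[9] = 2
pieces[10] = 2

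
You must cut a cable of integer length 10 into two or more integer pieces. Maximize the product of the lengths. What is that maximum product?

Fill P[k] for k=2..10: at each k try every first piece i and multiply by the better of (k−i) uncut or P[k−i].
P[2] = 1·max(1,0) = 1·1 = 1
P[3] = 1·max(2,1) = 1·2 = 2
P[4] = 2·max(2,1) = 2·2 = 4
P[5] = 2·max(3,2) = 2·3 = 6
P[6] = 3·max(3,2) = 3·3 = 9
P[7] = 2·max(5,6) = 2·6 = 12
P[8] = 2·max(6,9) = 2·9 = 18
P[9] = 3·max(6,9) = 3·9 = 27
P[10] = 2·max(8,18) = 2·18 = 36
One optimal split: 3 + 3 + 2 + 2; product 3·3·2·2 = 36.

36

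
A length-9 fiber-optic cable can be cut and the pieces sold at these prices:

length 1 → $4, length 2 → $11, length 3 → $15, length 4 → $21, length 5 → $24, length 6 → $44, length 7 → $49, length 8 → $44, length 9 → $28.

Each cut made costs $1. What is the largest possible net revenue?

59

Let net[k] be the best obtainable value from length k. For each k, try every first piece i and keep the best of price[i] + net[k−i] minus the 1 cut fee when i<k.
net[1] = 4
net[2] = max(4+4-1, 11+0) = 11
net[3] = max(4+11-1, 11+4-1, 15+0) = 15
net[4] = max(4+15-1, 11+11-1, 15+4-1, 21+0) = 21
net[5] = max(4+21-1, 11+15-1, 15+11-1, 21+4-1, 24+0) = 25
net[6] = max(4+25-1, 11+21-1, 15+15-1, 21+11-1, 24+4-1, 44+0) = 44
net[7] = max(4+44-1, 11+25-1, 15+21-1, …, 44+4-1, 49+0) = 49
net[8] = max(4+49-1, 11+44-1, 15+25-1, …, 49+4-1, 44+0) = 54
net[9] = max(4+54-1, 11+49-1, 15+44-1, …, 44+4-1, 28+0) = 59
One optimal plan: pieces 7 + 2 (1 cut) → $60 − $1 = $59.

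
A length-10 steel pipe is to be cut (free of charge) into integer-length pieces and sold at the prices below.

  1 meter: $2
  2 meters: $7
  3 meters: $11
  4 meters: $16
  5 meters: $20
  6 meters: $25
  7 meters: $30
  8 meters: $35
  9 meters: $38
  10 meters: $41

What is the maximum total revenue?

42

Build r[k] bottom-up: r[k] = max over allowed piece i of (p[i] + r[k−i]).
r[1] = 2
r[2] = max(2+2, 7+0) = 7
r[3] = max(2+7, 7+2, 11+0) = 11
r[4] = max(2+11, 7+7, 11+2, 16+0) = 16
r[5] = max(2+16, 7+11, 11+7, 16+2, 20+0) = 20
r[6] = max(2+20, 7+16, 11+11, 16+7, 20+2, 25+0) = 25
r[7] = max(2+25, 7+20, 11+16, …, 25+2, 30+0) = 30
r[8] = max(2+30, 7+25, 11+20, …, 30+2, 35+0) = 35
r[9] = max(2+35, 7+30, 11+25, …, 35+2, 38+0) = 38
r[10] = max(2+38, 7+35, 11+30, …, 38+2, 41+0) = 42
One optimal cutting: 8 + 2 → $35 + $7 = $42.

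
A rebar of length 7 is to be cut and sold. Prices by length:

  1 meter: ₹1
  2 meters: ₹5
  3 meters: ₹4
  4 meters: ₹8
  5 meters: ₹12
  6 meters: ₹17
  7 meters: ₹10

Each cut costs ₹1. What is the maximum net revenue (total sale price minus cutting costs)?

Let net[k] be the best obtainable value from length k. For each k, try every first piece i and keep the best of price[i] + net[k−i] minus the 1 cut fee when i<k.
net[1] = 1
net[2] = max(1+1-1, 5+0) = 5
net[3] = max(1+5-1, 5+1-1, 4+0) = 5
net[4] = max(1+5-1, 5+5-1, 4+1-1, 8+0) = 9
net[5] = max(1+9-1, 5+5-1, 4+5-1, 8+1-1, 12+0) = 12
net[6] = max(1+12-1, 5+9-1, 4+5-1, 8+5-1, 12+1-1, 17+0) = 17
net[7] = max(1+17-1, 5+12-1, 4+9-1, …, 17+1-1, 10+0) = 17
One optimal plan: pieces 6 + 1 (1 cut) → ₹18 − ₹1 = ₹17.

17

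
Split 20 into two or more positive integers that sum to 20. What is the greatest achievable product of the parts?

1458

Let prod[k] be the best product for length k (with at least one cut). For each first piece i, the rest contributes max(k−i, prod[k−i]).
prod[2] = 1×max(1,0) = 1×1 = 1
prod[3] = 1×max(2,1) = 1×2 = 2
prod[4] = 2×max(2,1) = 2×2 = 4
prod[5] = 2×max(3,2) = 2×3 = 6
prod[6] = 3×max(3,2) = 3×3 = 9
prod[7] = 2×max(5,6) = 2×6 = 12
prod[8] = 2×max(6,9) = 2×9 = 18
prod[9] = 3×max(6,9) = 3×9 = 27
prod[10] = 2×max(8,18) = 2×18 = 36
prod[11] = 2×max(9,27) = 2×27 = 54
prod[12] = 3×max(9,27) = 3×27 = 81
prod[13] = 2×max(11,54) = 2×54 = 108
prod[14] = 2×max(12,81) = 2×81 = 162
prod[15] = 3×max(12,81) = 3×81 = 243
prod[16] = 2×max(14,162) = 2×162 = 324
prod[17] = 2×max(15,243) = 2×243 = 486
prod[18] = 3×max(15,243) = 3×243 = 729
prod[19] = 2×max(17,486) = 2×486 = 972
prod[20] = 2×max(18,729) = 2×729 = 1458
One optimal split: 3 + 3 + 3 + 3 + 3 + 3 + 2; product 3×3×3×3×3×3×2 = 1458.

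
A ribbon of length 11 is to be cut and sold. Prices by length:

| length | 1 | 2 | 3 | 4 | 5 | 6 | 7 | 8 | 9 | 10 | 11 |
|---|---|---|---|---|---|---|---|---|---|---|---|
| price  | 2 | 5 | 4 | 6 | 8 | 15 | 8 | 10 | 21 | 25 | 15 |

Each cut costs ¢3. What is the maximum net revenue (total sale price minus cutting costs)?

24

Let net[k] be the best obtainable value from length k. For each k, try every first piece i and keep the best of price[i] + net[k−i] minus the 3 cut fee when i<k.
net[1] = 2
net[2] = max(2+2-3, 5+0) = 5
net[3] = max(2+5-3, 5+2-3, 4+0) = 4
net[4] = max(2+4-3, 5+5-3, 4+2-3, 6+0) = 7
net[5] = max(2+7-3, 5+4-3, 4+5-3, 6+2-3, 8+0) = 8
net[6] = max(2+8-3, 5+7-3, 4+4-3, 6+5-3, 8+2-3, 15+0) = 15
net[7] = max(2+15-3, 5+8-3, 4+7-3, …, 15+2-3, 8+0) = 14
net[8] = max(2+14-3, 5+15-3, 4+8-3, …, 8+2-3, 10+0) = 17
net[9] = max(2+17-3, 5+14-3, 4+15-3, …, 10+2-3, 21+0) = 21
net[10] = max(2+21-3, 5+17-3, 4+14-3, …, 21+2-3, 25+0) = 25
net[11] = max(2+25-3, 5+21-3, 4+17-3, …, 25+2-3, 15+0) = 24
One optimal plan: pieces 10 + 1 (1 cut) → ¢27 − ¢3 = ¢24.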